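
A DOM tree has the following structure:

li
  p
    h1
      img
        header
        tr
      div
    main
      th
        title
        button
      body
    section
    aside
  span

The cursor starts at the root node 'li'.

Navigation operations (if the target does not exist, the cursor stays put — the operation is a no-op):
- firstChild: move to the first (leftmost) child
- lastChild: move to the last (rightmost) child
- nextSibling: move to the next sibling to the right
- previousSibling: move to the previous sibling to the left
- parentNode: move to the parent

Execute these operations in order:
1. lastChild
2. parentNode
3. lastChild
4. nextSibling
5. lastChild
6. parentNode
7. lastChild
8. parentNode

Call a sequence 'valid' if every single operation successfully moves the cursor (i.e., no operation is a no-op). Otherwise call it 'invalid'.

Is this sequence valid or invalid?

After 1 (lastChild): span
After 2 (parentNode): li
After 3 (lastChild): span
After 4 (nextSibling): span (no-op, stayed)
After 5 (lastChild): span (no-op, stayed)
After 6 (parentNode): li
After 7 (lastChild): span
After 8 (parentNode): li

Answer: invalid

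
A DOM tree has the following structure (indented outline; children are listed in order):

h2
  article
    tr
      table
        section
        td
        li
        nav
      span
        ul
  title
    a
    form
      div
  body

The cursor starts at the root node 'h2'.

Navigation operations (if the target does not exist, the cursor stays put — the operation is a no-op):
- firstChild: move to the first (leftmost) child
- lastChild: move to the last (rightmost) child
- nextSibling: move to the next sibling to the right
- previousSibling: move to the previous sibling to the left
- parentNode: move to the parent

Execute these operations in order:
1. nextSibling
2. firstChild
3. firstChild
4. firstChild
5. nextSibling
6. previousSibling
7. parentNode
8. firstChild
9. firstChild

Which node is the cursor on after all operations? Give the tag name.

Answer: section

Derivation:
After 1 (nextSibling): h2 (no-op, stayed)
After 2 (firstChild): article
After 3 (firstChild): tr
After 4 (firstChild): table
After 5 (nextSibling): span
After 6 (previousSibling): table
After 7 (parentNode): tr
After 8 (firstChild): table
After 9 (firstChild): section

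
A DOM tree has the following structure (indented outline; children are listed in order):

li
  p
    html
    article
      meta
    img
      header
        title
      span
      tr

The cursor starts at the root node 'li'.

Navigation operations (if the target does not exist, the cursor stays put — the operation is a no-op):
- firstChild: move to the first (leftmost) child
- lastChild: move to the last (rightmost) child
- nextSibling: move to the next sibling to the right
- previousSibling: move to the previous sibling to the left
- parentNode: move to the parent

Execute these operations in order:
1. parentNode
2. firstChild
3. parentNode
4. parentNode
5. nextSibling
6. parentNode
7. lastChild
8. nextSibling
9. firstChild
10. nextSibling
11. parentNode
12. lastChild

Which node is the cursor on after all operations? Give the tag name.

After 1 (parentNode): li (no-op, stayed)
After 2 (firstChild): p
After 3 (parentNode): li
After 4 (parentNode): li (no-op, stayed)
After 5 (nextSibling): li (no-op, stayed)
After 6 (parentNode): li (no-op, stayed)
After 7 (lastChild): p
After 8 (nextSibling): p (no-op, stayed)
After 9 (firstChild): html
After 10 (nextSibling): article
After 11 (parentNode): p
After 12 (lastChild): img

Answer: img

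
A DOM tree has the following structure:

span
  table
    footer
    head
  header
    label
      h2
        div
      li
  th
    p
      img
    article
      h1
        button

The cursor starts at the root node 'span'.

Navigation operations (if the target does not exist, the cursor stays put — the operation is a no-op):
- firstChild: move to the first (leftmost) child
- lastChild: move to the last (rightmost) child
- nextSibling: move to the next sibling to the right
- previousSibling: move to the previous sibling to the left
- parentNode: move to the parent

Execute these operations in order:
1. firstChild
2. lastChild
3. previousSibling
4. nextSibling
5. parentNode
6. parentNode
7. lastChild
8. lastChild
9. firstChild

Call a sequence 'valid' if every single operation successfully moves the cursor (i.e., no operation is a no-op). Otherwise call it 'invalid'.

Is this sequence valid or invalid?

After 1 (firstChild): table
After 2 (lastChild): head
After 3 (previousSibling): footer
After 4 (nextSibling): head
After 5 (parentNode): table
After 6 (parentNode): span
After 7 (lastChild): th
After 8 (lastChild): article
After 9 (firstChild): h1

Answer: valid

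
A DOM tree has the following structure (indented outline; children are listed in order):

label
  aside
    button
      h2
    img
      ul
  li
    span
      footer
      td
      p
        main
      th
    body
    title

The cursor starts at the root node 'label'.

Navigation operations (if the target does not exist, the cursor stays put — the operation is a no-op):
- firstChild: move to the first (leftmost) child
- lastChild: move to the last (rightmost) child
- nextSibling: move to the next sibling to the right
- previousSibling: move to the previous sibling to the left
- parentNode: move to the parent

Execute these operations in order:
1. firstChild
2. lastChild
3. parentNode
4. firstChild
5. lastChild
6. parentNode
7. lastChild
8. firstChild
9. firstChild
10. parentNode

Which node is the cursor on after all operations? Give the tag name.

Answer: button

Derivation:
After 1 (firstChild): aside
After 2 (lastChild): img
After 3 (parentNode): aside
After 4 (firstChild): button
After 5 (lastChild): h2
After 6 (parentNode): button
After 7 (lastChild): h2
After 8 (firstChild): h2 (no-op, stayed)
After 9 (firstChild): h2 (no-op, stayed)
After 10 (parentNode): button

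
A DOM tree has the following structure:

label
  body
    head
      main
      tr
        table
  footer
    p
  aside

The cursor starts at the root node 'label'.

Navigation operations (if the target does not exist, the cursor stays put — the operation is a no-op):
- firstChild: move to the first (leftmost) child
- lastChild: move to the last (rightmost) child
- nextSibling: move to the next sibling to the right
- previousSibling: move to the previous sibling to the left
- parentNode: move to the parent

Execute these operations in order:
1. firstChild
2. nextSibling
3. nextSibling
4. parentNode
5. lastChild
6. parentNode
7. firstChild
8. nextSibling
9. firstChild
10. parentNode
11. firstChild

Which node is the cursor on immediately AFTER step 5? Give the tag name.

Answer: aside

Derivation:
After 1 (firstChild): body
After 2 (nextSibling): footer
After 3 (nextSibling): aside
After 4 (parentNode): label
After 5 (lastChild): aside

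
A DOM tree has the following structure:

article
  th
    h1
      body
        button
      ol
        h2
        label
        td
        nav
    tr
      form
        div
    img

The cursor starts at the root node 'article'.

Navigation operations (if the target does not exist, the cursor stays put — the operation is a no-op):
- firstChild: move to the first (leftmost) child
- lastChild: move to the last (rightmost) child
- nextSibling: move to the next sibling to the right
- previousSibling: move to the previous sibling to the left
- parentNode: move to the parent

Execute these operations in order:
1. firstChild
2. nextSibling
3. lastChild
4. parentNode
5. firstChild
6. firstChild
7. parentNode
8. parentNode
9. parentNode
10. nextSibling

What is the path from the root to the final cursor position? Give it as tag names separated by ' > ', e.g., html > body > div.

After 1 (firstChild): th
After 2 (nextSibling): th (no-op, stayed)
After 3 (lastChild): img
After 4 (parentNode): th
After 5 (firstChild): h1
After 6 (firstChild): body
After 7 (parentNode): h1
After 8 (parentNode): th
After 9 (parentNode): article
After 10 (nextSibling): article (no-op, stayed)

Answer: article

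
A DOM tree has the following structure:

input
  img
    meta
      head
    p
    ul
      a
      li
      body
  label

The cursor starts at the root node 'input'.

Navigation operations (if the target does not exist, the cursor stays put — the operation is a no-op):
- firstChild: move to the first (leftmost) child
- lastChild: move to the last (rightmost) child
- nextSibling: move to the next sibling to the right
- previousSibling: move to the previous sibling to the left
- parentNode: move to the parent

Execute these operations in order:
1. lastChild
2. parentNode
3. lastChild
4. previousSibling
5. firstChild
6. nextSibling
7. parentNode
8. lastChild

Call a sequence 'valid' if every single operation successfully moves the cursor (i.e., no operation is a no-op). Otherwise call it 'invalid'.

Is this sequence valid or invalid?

After 1 (lastChild): label
After 2 (parentNode): input
After 3 (lastChild): label
After 4 (previousSibling): img
After 5 (firstChild): meta
After 6 (nextSibling): p
After 7 (parentNode): img
After 8 (lastChild): ul

Answer: valid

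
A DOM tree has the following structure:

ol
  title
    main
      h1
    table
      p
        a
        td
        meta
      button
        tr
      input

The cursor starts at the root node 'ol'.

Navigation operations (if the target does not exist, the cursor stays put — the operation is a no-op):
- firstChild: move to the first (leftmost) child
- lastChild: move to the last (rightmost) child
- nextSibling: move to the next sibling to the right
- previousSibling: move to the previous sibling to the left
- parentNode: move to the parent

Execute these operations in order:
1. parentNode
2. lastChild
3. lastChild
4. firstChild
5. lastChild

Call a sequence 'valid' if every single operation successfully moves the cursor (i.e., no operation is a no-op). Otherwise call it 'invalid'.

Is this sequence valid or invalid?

Answer: invalid

Derivation:
After 1 (parentNode): ol (no-op, stayed)
After 2 (lastChild): title
After 3 (lastChild): table
After 4 (firstChild): p
After 5 (lastChild): meta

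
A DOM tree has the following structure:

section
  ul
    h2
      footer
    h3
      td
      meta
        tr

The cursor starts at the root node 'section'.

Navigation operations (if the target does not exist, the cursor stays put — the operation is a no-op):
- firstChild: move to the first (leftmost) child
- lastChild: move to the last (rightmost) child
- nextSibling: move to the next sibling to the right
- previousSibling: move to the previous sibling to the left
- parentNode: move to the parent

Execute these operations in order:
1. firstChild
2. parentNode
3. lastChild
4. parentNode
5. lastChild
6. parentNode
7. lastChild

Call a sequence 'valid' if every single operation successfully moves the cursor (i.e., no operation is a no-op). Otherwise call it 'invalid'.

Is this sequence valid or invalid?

Answer: valid

Derivation:
After 1 (firstChild): ul
After 2 (parentNode): section
After 3 (lastChild): ul
After 4 (parentNode): section
After 5 (lastChild): ul
After 6 (parentNode): section
After 7 (lastChild): ul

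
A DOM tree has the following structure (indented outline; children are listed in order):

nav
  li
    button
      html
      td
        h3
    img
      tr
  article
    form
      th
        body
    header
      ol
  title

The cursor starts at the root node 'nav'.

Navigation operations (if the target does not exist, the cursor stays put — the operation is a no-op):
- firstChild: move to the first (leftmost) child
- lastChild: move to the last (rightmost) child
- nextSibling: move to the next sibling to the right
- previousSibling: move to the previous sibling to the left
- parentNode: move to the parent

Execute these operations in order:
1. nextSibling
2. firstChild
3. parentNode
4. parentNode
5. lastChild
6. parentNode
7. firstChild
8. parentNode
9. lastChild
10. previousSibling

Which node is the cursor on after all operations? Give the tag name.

Answer: article

Derivation:
After 1 (nextSibling): nav (no-op, stayed)
After 2 (firstChild): li
After 3 (parentNode): nav
After 4 (parentNode): nav (no-op, stayed)
After 5 (lastChild): title
After 6 (parentNode): nav
After 7 (firstChild): li
After 8 (parentNode): nav
After 9 (lastChild): title
After 10 (previousSibling): article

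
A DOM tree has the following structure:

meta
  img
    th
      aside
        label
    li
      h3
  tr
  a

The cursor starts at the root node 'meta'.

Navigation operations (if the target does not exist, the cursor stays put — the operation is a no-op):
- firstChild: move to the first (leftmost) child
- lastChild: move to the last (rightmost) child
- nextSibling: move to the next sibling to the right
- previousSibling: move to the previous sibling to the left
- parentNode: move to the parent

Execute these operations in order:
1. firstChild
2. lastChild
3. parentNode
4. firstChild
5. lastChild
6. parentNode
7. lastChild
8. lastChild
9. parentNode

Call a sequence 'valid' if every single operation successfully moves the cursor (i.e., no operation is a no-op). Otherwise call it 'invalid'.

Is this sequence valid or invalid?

After 1 (firstChild): img
After 2 (lastChild): li
After 3 (parentNode): img
After 4 (firstChild): th
After 5 (lastChild): aside
After 6 (parentNode): th
After 7 (lastChild): aside
After 8 (lastChild): label
After 9 (parentNode): aside

Answer: valid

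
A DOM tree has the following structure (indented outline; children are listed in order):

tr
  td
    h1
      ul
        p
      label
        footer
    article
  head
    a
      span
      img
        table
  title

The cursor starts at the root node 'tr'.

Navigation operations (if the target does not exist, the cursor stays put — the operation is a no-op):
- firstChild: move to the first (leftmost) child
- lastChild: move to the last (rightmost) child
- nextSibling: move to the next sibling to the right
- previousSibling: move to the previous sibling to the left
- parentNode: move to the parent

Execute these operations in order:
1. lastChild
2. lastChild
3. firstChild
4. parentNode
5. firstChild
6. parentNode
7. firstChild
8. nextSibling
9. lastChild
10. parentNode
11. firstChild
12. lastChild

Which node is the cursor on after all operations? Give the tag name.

Answer: img

Derivation:
After 1 (lastChild): title
After 2 (lastChild): title (no-op, stayed)
After 3 (firstChild): title (no-op, stayed)
After 4 (parentNode): tr
After 5 (firstChild): td
After 6 (parentNode): tr
After 7 (firstChild): td
After 8 (nextSibling): head
After 9 (lastChild): a
After 10 (parentNode): head
After 11 (firstChild): a
After 12 (lastChild): img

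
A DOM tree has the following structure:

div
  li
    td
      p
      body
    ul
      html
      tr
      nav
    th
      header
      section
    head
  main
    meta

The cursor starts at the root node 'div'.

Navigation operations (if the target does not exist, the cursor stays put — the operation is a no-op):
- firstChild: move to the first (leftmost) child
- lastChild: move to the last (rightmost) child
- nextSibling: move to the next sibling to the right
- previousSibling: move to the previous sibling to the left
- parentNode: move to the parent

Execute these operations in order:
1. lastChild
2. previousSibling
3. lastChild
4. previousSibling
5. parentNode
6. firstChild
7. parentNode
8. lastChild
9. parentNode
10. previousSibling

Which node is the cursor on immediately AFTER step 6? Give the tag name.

After 1 (lastChild): main
After 2 (previousSibling): li
After 3 (lastChild): head
After 4 (previousSibling): th
After 5 (parentNode): li
After 6 (firstChild): td

Answer: td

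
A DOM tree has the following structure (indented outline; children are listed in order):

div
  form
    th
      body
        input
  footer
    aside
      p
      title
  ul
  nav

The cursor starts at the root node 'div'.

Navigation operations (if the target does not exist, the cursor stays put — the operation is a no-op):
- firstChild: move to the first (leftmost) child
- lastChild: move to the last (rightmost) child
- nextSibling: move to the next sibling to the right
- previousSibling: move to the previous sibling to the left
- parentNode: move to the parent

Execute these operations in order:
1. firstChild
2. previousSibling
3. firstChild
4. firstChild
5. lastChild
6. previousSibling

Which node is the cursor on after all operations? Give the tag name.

After 1 (firstChild): form
After 2 (previousSibling): form (no-op, stayed)
After 3 (firstChild): th
After 4 (firstChild): body
After 5 (lastChild): input
After 6 (previousSibling): input (no-op, stayed)

Answer: input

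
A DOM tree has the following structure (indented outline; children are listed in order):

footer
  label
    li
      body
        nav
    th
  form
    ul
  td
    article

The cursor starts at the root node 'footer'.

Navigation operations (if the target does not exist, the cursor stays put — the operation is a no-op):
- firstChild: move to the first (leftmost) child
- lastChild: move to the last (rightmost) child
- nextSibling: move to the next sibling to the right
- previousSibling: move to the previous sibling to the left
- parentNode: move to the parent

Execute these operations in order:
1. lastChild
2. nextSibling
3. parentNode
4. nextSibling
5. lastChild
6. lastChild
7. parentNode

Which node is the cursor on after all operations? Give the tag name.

Answer: td

Derivation:
After 1 (lastChild): td
After 2 (nextSibling): td (no-op, stayed)
After 3 (parentNode): footer
After 4 (nextSibling): footer (no-op, stayed)
After 5 (lastChild): td
After 6 (lastChild): article
After 7 (parentNode): td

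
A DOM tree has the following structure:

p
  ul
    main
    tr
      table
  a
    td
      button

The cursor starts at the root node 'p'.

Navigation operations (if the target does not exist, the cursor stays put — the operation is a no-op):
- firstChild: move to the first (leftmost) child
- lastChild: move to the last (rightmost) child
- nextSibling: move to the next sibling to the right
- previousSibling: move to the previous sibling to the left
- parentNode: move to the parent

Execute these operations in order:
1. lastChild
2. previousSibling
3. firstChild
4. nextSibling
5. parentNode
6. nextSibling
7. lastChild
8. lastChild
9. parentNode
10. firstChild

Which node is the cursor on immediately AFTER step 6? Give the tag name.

After 1 (lastChild): a
After 2 (previousSibling): ul
After 3 (firstChild): main
After 4 (nextSibling): tr
After 5 (parentNode): ul
After 6 (nextSibling): a

Answer: a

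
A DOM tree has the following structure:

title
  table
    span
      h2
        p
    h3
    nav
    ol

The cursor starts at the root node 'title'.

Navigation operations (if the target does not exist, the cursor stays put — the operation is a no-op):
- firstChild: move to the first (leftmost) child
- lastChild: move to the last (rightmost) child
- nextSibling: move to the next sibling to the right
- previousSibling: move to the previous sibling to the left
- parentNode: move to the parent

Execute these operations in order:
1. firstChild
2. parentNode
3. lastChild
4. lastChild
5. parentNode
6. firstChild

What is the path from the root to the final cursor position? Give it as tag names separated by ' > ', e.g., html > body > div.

Answer: title > table > span

Derivation:
After 1 (firstChild): table
After 2 (parentNode): title
After 3 (lastChild): table
After 4 (lastChild): ol
After 5 (parentNode): table
After 6 (firstChild): span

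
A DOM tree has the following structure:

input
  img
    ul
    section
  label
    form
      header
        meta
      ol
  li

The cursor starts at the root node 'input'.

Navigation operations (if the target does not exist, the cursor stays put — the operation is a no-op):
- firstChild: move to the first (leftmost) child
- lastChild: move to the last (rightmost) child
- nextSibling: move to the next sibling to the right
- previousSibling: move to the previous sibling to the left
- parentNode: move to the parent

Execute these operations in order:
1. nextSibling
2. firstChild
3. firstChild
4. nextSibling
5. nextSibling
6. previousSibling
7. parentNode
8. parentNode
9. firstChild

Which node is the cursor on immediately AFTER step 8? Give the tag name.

Answer: input

Derivation:
After 1 (nextSibling): input (no-op, stayed)
After 2 (firstChild): img
After 3 (firstChild): ul
After 4 (nextSibling): section
After 5 (nextSibling): section (no-op, stayed)
After 6 (previousSibling): ul
After 7 (parentNode): img
After 8 (parentNode): input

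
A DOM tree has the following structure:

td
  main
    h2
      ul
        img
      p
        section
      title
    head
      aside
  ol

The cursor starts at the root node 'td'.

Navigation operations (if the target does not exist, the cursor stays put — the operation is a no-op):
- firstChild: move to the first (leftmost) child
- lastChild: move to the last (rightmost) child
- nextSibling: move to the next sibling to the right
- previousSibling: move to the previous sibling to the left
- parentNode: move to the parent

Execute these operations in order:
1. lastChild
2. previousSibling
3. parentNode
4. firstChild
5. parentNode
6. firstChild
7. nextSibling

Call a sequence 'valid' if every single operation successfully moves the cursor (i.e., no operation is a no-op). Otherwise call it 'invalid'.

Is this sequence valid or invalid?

After 1 (lastChild): ol
After 2 (previousSibling): main
After 3 (parentNode): td
After 4 (firstChild): main
After 5 (parentNode): td
After 6 (firstChild): main
After 7 (nextSibling): ol

Answer: valid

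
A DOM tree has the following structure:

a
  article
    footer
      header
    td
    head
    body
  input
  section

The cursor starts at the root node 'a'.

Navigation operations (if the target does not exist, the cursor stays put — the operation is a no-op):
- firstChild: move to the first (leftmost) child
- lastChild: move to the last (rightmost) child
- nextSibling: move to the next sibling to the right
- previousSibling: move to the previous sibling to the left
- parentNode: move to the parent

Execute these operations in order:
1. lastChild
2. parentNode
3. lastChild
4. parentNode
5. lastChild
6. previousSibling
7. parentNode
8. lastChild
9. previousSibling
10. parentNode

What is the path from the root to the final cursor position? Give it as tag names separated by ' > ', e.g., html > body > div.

After 1 (lastChild): section
After 2 (parentNode): a
After 3 (lastChild): section
After 4 (parentNode): a
After 5 (lastChild): section
After 6 (previousSibling): input
After 7 (parentNode): a
After 8 (lastChild): section
After 9 (previousSibling): input
After 10 (parentNode): a

Answer: a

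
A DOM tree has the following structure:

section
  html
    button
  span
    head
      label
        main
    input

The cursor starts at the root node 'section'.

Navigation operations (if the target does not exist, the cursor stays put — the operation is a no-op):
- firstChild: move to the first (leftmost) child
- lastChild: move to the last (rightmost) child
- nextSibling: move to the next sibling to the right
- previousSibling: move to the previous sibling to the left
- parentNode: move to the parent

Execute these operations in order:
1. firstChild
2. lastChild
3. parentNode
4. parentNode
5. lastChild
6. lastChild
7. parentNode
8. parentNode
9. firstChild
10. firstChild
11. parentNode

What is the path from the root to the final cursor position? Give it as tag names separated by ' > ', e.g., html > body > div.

Answer: section > html

Derivation:
After 1 (firstChild): html
After 2 (lastChild): button
After 3 (parentNode): html
After 4 (parentNode): section
After 5 (lastChild): span
After 6 (lastChild): input
After 7 (parentNode): span
After 8 (parentNode): section
After 9 (firstChild): html
After 10 (firstChild): button
After 11 (parentNode): html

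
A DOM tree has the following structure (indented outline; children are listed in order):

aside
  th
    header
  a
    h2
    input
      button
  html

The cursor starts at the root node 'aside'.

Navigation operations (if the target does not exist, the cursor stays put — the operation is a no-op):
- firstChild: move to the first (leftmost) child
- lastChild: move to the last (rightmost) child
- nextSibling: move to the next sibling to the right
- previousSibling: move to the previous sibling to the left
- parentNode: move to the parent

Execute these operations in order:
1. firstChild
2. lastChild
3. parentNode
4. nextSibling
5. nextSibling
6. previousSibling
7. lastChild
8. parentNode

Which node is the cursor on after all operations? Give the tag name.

Answer: a

Derivation:
After 1 (firstChild): th
After 2 (lastChild): header
After 3 (parentNode): th
After 4 (nextSibling): a
After 5 (nextSibling): html
After 6 (previousSibling): a
After 7 (lastChild): input
After 8 (parentNode): a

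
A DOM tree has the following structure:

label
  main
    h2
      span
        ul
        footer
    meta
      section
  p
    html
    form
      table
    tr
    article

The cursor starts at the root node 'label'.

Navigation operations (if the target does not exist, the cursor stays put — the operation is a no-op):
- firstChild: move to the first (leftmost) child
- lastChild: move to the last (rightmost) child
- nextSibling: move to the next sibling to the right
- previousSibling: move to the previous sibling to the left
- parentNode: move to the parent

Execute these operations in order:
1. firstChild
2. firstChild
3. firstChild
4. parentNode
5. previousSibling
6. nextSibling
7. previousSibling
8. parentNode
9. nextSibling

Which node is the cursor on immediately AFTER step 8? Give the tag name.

Answer: main

Derivation:
After 1 (firstChild): main
After 2 (firstChild): h2
After 3 (firstChild): span
After 4 (parentNode): h2
After 5 (previousSibling): h2 (no-op, stayed)
After 6 (nextSibling): meta
After 7 (previousSibling): h2
After 8 (parentNode): main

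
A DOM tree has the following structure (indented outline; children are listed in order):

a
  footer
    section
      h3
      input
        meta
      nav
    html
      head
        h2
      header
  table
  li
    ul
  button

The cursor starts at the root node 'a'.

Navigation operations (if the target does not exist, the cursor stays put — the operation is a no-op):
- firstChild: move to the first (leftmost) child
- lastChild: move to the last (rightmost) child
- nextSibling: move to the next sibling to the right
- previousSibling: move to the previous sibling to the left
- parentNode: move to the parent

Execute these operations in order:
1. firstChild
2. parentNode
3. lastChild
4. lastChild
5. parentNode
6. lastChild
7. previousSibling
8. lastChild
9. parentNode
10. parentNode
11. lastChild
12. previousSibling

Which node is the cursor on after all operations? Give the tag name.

After 1 (firstChild): footer
After 2 (parentNode): a
After 3 (lastChild): button
After 4 (lastChild): button (no-op, stayed)
After 5 (parentNode): a
After 6 (lastChild): button
After 7 (previousSibling): li
After 8 (lastChild): ul
After 9 (parentNode): li
After 10 (parentNode): a
After 11 (lastChild): button
After 12 (previousSibling): li

Answer: li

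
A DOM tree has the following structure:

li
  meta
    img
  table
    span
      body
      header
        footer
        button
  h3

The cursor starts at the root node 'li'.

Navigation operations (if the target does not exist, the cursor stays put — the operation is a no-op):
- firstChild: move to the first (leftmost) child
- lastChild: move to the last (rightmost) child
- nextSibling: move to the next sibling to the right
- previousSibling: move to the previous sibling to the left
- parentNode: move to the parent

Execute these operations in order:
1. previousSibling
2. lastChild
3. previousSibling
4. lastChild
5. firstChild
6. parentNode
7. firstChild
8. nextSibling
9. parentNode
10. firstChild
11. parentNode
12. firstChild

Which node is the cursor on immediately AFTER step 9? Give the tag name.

After 1 (previousSibling): li (no-op, stayed)
After 2 (lastChild): h3
After 3 (previousSibling): table
After 4 (lastChild): span
After 5 (firstChild): body
After 6 (parentNode): span
After 7 (firstChild): body
After 8 (nextSibling): header
After 9 (parentNode): span

Answer: span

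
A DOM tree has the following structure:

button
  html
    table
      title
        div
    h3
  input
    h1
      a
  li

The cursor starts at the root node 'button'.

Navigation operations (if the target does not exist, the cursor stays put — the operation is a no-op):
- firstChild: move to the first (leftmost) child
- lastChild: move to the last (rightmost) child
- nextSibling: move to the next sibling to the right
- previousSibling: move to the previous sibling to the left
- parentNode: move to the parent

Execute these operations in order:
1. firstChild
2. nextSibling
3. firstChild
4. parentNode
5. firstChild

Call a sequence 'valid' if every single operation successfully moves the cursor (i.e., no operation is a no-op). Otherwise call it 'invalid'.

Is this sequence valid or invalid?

After 1 (firstChild): html
After 2 (nextSibling): input
After 3 (firstChild): h1
After 4 (parentNode): input
After 5 (firstChild): h1

Answer: valid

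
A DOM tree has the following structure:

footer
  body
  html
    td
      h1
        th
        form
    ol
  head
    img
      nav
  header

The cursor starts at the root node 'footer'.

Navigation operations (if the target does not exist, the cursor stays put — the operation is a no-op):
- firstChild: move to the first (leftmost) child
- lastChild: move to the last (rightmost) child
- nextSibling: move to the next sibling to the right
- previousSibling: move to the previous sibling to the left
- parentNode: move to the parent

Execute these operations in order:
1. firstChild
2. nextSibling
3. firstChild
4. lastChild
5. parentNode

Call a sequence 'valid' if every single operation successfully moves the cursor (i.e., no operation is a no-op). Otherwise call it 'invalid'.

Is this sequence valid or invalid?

After 1 (firstChild): body
After 2 (nextSibling): html
After 3 (firstChild): td
After 4 (lastChild): h1
After 5 (parentNode): td

Answer: valid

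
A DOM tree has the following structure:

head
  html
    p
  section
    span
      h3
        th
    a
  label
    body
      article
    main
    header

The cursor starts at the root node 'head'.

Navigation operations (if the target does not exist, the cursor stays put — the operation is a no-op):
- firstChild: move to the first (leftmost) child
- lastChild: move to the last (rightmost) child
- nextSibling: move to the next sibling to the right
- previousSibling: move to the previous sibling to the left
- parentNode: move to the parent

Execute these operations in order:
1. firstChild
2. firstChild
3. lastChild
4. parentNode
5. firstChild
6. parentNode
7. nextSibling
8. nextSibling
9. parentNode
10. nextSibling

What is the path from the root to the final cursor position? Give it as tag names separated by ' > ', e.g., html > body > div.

Answer: head

Derivation:
After 1 (firstChild): html
After 2 (firstChild): p
After 3 (lastChild): p (no-op, stayed)
After 4 (parentNode): html
After 5 (firstChild): p
After 6 (parentNode): html
After 7 (nextSibling): section
After 8 (nextSibling): label
After 9 (parentNode): head
After 10 (nextSibling): head (no-op, stayed)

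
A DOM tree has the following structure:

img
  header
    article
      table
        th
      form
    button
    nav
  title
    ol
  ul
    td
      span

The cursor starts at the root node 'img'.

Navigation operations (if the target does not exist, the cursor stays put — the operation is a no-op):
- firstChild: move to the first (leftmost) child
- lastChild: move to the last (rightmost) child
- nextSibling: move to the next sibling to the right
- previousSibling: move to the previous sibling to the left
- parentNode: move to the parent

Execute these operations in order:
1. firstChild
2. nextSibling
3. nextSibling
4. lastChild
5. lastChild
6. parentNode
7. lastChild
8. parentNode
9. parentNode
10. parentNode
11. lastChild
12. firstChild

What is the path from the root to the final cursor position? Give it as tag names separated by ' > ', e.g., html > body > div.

After 1 (firstChild): header
After 2 (nextSibling): title
After 3 (nextSibling): ul
After 4 (lastChild): td
After 5 (lastChild): span
After 6 (parentNode): td
After 7 (lastChild): span
After 8 (parentNode): td
After 9 (parentNode): ul
After 10 (parentNode): img
After 11 (lastChild): ul
After 12 (firstChild): td

Answer: img > ul > td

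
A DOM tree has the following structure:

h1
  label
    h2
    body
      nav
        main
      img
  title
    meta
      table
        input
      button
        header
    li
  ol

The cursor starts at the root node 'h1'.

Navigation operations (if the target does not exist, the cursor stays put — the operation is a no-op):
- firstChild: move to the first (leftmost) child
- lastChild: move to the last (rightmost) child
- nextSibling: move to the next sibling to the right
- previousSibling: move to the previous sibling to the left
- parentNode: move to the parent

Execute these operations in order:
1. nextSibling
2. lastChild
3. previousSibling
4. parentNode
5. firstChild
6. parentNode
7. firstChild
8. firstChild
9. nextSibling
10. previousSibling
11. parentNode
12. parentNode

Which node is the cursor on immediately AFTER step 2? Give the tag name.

Answer: ol

Derivation:
After 1 (nextSibling): h1 (no-op, stayed)
After 2 (lastChild): ol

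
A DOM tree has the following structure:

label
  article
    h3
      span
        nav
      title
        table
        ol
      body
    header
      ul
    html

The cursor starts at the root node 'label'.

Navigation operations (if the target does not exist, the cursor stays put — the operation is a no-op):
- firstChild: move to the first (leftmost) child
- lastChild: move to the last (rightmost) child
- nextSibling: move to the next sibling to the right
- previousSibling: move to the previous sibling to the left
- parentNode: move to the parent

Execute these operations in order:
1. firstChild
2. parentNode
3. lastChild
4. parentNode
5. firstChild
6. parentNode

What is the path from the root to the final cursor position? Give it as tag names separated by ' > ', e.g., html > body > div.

After 1 (firstChild): article
After 2 (parentNode): label
After 3 (lastChild): article
After 4 (parentNode): label
After 5 (firstChild): article
After 6 (parentNode): label

Answer: label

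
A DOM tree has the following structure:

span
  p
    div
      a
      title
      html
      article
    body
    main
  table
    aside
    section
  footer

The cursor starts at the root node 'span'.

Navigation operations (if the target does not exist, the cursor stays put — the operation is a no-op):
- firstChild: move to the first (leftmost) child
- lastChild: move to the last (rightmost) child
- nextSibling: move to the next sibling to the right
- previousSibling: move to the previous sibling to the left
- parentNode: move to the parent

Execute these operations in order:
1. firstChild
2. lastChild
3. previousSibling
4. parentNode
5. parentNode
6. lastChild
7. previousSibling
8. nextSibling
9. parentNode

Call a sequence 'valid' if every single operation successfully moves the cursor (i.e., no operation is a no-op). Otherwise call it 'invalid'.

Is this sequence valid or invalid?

After 1 (firstChild): p
After 2 (lastChild): main
After 3 (previousSibling): body
After 4 (parentNode): p
After 5 (parentNode): span
After 6 (lastChild): footer
After 7 (previousSibling): table
After 8 (nextSibling): footer
After 9 (parentNode): span

Answer: valid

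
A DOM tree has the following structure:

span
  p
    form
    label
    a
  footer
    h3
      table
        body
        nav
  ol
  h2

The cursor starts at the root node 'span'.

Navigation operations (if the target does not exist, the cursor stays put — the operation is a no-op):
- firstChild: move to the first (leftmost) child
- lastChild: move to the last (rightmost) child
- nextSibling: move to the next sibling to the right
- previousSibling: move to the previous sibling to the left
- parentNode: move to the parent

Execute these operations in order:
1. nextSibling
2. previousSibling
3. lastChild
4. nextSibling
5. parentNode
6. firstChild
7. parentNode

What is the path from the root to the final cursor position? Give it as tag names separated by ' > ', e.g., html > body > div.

Answer: span

Derivation:
After 1 (nextSibling): span (no-op, stayed)
After 2 (previousSibling): span (no-op, stayed)
After 3 (lastChild): h2
After 4 (nextSibling): h2 (no-op, stayed)
After 5 (parentNode): span
After 6 (firstChild): p
After 7 (parentNode): span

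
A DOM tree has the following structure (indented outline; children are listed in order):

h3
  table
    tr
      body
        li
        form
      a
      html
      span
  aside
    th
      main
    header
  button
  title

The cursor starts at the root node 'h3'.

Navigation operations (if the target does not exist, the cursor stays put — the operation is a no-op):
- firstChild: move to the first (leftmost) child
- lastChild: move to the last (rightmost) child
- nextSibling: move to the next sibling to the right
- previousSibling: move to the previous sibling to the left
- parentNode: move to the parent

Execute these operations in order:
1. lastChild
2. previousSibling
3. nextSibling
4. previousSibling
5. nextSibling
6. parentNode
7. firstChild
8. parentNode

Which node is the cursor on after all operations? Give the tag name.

Answer: h3

Derivation:
After 1 (lastChild): title
After 2 (previousSibling): button
After 3 (nextSibling): title
After 4 (previousSibling): button
After 5 (nextSibling): title
After 6 (parentNode): h3
After 7 (firstChild): table
After 8 (parentNode): h3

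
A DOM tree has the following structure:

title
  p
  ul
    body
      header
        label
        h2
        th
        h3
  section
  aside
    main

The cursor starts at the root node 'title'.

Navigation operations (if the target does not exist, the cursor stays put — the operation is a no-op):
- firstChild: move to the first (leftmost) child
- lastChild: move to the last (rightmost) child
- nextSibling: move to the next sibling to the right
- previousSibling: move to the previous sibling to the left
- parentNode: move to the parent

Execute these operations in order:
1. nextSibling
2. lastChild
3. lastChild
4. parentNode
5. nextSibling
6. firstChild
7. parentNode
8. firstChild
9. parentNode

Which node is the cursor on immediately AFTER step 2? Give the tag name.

After 1 (nextSibling): title (no-op, stayed)
After 2 (lastChild): aside

Answer: aside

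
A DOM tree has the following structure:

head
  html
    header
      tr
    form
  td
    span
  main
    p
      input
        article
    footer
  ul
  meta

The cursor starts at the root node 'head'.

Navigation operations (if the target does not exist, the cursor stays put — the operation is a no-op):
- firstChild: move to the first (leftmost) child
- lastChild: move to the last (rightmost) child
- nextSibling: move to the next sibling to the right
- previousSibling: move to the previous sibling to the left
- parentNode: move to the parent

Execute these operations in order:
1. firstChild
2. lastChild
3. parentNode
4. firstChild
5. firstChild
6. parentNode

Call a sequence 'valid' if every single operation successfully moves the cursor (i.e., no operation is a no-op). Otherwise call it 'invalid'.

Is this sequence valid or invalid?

Answer: valid

Derivation:
After 1 (firstChild): html
After 2 (lastChild): form
After 3 (parentNode): html
After 4 (firstChild): header
After 5 (firstChild): tr
After 6 (parentNode): header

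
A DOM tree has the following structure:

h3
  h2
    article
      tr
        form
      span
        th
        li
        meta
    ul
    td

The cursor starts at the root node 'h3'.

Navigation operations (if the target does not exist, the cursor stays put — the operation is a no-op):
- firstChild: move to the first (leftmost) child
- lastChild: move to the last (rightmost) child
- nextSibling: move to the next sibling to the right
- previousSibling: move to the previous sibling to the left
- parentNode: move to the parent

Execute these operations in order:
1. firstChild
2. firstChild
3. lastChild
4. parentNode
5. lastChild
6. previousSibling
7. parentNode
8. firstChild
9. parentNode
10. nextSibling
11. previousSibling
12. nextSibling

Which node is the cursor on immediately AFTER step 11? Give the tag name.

Answer: article

Derivation:
After 1 (firstChild): h2
After 2 (firstChild): article
After 3 (lastChild): span
After 4 (parentNode): article
After 5 (lastChild): span
After 6 (previousSibling): tr
After 7 (parentNode): article
After 8 (firstChild): tr
After 9 (parentNode): article
After 10 (nextSibling): ul
After 11 (previousSibling): article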